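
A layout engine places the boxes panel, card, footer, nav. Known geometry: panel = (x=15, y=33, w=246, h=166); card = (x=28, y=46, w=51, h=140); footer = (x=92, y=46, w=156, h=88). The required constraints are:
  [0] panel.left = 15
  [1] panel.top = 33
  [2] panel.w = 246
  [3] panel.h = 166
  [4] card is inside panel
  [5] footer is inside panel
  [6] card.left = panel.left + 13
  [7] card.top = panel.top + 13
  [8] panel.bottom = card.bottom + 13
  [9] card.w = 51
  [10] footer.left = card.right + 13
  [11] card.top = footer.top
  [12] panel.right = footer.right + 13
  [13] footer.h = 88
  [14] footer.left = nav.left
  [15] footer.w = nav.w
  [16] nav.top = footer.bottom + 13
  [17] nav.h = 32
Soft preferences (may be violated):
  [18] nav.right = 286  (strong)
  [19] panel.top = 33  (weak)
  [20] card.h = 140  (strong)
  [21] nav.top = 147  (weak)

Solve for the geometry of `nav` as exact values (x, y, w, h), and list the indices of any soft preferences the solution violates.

1. nav.x = 92  [footer.left = nav.left]
2. nav.w = 156  [footer.w = nav.w]
3. nav.y = 147  [nav.top = footer.bottom + 13]
4. nav.h = 32  [nav.h = 32]

nav = (x=92, y=147, w=156, h=32)
violated soft preferences: 18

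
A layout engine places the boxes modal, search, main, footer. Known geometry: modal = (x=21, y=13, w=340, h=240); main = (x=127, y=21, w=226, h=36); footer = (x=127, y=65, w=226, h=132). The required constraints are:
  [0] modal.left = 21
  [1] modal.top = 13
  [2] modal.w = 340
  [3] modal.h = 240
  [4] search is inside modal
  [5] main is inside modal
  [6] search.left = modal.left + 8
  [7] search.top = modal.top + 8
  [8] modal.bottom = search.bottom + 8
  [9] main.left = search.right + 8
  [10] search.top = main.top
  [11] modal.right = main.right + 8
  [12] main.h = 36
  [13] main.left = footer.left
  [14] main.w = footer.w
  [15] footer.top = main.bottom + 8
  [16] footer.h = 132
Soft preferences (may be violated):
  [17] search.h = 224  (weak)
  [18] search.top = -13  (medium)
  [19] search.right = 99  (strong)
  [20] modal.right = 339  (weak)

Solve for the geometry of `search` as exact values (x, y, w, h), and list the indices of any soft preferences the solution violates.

1. search.x = 29  [search.left = modal.left + 8]
2. search.y = 21  [search.top = modal.top + 8]
3. search.h = 224  [modal.bottom = search.bottom + 8]
4. search.w = 90  [main.left = search.right + 8]

search = (x=29, y=21, w=90, h=224)
violated soft preferences: 18, 19, 20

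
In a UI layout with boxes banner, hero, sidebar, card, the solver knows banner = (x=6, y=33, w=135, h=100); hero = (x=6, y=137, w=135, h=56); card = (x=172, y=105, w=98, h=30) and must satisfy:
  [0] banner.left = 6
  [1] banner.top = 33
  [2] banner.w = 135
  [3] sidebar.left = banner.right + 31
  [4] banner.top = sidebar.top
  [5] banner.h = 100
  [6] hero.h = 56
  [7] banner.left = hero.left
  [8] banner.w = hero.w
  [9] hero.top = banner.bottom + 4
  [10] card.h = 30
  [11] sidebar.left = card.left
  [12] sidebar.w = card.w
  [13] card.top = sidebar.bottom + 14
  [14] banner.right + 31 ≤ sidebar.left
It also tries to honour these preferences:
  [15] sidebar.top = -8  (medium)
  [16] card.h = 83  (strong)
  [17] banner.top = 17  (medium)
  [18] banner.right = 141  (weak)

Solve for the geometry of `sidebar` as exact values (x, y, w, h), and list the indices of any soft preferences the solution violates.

sidebar = (x=172, y=33, w=98, h=58)
violated soft preferences: 15, 16, 17

1. sidebar.x = 172  [sidebar.left = banner.right + 31]
2. sidebar.y = 33  [banner.top = sidebar.top]
3. sidebar.w = 98  [sidebar.w = card.w]
4. sidebar.h = 58  [card.top = sidebar.bottom + 14]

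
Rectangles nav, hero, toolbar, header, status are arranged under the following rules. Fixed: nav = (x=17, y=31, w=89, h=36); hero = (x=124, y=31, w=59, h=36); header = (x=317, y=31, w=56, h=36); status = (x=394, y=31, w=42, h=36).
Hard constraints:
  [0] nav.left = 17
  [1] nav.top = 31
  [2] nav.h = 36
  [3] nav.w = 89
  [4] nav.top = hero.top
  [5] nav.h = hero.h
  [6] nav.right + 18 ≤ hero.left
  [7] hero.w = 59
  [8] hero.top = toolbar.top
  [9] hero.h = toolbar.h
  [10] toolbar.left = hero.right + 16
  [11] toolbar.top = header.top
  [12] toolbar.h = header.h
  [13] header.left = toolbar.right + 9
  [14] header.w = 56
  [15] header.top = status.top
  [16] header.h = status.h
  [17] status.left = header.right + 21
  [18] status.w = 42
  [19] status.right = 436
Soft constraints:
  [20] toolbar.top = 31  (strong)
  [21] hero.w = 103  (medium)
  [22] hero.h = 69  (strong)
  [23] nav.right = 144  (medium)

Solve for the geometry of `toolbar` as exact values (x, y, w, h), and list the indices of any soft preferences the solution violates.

toolbar = (x=199, y=31, w=109, h=36)
violated soft preferences: 21, 22, 23

1. toolbar.y = 31  [hero.top = toolbar.top]
2. toolbar.h = 36  [hero.h = toolbar.h]
3. toolbar.x = 199  [toolbar.left = hero.right + 16]
4. toolbar.w = 109  [header.left = toolbar.right + 9]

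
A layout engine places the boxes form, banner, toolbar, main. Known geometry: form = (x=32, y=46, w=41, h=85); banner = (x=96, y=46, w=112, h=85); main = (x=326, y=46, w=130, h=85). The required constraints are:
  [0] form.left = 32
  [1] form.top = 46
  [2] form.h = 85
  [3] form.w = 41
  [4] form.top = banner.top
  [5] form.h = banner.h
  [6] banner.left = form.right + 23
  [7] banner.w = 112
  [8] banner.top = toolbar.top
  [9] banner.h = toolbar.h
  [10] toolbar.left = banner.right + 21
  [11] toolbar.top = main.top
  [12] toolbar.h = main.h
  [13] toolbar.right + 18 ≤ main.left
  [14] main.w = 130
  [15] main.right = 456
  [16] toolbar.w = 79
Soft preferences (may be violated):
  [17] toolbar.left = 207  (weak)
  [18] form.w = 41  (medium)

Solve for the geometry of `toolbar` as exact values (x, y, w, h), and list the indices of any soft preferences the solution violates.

1. toolbar.y = 46  [banner.top = toolbar.top]
2. toolbar.h = 85  [banner.h = toolbar.h]
3. toolbar.x = 229  [toolbar.left = banner.right + 21]
4. toolbar.w = 79  [toolbar.w = 79]

toolbar = (x=229, y=46, w=79, h=85)
violated soft preferences: 17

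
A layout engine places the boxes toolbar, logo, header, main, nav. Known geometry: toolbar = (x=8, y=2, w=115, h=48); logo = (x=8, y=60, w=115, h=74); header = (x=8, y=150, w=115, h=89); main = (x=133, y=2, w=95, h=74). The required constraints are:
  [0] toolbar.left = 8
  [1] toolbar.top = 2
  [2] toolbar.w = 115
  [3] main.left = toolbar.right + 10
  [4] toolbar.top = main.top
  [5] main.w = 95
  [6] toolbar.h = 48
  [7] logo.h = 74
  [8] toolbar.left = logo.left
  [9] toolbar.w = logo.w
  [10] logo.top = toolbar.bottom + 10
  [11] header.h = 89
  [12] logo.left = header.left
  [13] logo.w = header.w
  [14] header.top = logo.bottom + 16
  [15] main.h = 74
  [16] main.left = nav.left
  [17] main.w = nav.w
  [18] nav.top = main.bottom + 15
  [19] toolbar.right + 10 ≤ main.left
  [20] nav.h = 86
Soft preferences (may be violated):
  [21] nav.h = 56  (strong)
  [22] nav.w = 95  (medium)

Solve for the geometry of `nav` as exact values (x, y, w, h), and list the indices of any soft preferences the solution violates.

nav = (x=133, y=91, w=95, h=86)
violated soft preferences: 21

1. nav.x = 133  [main.left = nav.left]
2. nav.w = 95  [main.w = nav.w]
3. nav.y = 91  [nav.top = main.bottom + 15]
4. nav.h = 86  [nav.h = 86]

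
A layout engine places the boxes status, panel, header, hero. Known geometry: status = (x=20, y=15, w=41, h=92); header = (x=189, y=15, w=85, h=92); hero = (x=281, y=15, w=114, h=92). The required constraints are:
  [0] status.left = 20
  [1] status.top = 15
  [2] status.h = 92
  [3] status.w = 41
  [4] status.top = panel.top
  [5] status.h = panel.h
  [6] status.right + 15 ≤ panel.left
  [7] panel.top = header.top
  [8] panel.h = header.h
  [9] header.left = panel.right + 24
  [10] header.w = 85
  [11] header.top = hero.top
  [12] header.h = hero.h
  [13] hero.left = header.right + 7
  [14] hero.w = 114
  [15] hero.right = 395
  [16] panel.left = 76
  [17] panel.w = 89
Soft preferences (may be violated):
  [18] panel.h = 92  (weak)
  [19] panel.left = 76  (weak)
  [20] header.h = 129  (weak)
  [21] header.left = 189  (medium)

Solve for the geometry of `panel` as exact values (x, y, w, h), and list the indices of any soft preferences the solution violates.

panel = (x=76, y=15, w=89, h=92)
violated soft preferences: 20

1. panel.y = 15  [status.top = panel.top]
2. panel.h = 92  [status.h = panel.h]
3. panel.x = 76  [panel.left = 76]
4. panel.w = 89  [panel.w = 89]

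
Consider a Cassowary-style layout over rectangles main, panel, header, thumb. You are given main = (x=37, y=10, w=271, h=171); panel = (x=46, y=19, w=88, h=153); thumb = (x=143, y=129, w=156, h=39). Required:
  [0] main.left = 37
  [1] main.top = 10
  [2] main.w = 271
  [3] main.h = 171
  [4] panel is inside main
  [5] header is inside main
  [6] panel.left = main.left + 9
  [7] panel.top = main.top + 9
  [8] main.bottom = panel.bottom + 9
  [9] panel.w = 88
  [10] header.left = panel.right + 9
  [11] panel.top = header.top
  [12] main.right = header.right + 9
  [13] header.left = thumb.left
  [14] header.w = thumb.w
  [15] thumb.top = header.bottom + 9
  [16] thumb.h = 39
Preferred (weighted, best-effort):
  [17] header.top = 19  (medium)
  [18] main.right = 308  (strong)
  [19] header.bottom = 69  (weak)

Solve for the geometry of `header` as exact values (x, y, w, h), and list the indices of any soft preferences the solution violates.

header = (x=143, y=19, w=156, h=101)
violated soft preferences: 19

1. header.x = 143  [header.left = panel.right + 9]
2. header.y = 19  [panel.top = header.top]
3. header.w = 156  [main.right = header.right + 9]
4. header.h = 101  [thumb.top = header.bottom + 9]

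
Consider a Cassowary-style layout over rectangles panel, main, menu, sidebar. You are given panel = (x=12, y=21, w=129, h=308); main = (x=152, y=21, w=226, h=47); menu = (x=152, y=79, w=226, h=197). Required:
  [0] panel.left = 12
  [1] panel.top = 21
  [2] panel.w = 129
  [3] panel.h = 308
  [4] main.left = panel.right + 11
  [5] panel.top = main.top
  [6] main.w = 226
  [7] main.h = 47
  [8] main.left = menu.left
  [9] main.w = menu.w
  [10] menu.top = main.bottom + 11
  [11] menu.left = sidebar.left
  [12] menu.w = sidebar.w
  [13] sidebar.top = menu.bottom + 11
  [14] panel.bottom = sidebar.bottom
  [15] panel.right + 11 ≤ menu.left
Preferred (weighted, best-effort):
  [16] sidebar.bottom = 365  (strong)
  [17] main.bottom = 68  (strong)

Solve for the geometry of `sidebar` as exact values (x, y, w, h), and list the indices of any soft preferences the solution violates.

1. sidebar.x = 152  [menu.left = sidebar.left]
2. sidebar.w = 226  [menu.w = sidebar.w]
3. sidebar.y = 287  [sidebar.top = menu.bottom + 11]
4. sidebar.h = 42  [panel.bottom = sidebar.bottom]

sidebar = (x=152, y=287, w=226, h=42)
violated soft preferences: 16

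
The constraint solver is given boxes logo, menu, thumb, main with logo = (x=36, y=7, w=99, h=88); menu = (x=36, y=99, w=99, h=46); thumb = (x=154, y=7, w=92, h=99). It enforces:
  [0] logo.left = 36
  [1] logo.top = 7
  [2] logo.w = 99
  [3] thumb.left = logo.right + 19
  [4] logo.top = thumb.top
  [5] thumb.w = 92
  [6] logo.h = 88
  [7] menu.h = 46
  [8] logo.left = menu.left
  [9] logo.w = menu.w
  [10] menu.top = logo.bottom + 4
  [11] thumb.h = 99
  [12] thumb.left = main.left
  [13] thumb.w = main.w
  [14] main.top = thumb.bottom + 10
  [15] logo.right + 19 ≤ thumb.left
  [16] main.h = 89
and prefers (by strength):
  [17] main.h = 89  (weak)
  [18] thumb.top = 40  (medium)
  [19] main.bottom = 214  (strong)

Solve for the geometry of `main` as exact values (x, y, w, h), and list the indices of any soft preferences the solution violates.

main = (x=154, y=116, w=92, h=89)
violated soft preferences: 18, 19

1. main.x = 154  [thumb.left = main.left]
2. main.w = 92  [thumb.w = main.w]
3. main.y = 116  [main.top = thumb.bottom + 10]
4. main.h = 89  [main.h = 89]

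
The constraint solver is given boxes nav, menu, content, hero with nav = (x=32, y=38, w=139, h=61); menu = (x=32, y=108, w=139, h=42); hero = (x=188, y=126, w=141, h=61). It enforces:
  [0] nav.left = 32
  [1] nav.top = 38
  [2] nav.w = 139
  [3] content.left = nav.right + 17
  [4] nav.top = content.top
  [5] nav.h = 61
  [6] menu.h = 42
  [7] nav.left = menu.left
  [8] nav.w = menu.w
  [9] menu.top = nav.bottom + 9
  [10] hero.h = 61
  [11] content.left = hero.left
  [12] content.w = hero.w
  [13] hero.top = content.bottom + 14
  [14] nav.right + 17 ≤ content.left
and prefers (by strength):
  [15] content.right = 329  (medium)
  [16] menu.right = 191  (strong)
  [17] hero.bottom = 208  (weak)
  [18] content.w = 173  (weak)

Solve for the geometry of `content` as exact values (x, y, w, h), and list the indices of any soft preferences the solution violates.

1. content.x = 188  [content.left = nav.right + 17]
2. content.y = 38  [nav.top = content.top]
3. content.w = 141  [content.w = hero.w]
4. content.h = 74  [hero.top = content.bottom + 14]

content = (x=188, y=38, w=141, h=74)
violated soft preferences: 16, 17, 18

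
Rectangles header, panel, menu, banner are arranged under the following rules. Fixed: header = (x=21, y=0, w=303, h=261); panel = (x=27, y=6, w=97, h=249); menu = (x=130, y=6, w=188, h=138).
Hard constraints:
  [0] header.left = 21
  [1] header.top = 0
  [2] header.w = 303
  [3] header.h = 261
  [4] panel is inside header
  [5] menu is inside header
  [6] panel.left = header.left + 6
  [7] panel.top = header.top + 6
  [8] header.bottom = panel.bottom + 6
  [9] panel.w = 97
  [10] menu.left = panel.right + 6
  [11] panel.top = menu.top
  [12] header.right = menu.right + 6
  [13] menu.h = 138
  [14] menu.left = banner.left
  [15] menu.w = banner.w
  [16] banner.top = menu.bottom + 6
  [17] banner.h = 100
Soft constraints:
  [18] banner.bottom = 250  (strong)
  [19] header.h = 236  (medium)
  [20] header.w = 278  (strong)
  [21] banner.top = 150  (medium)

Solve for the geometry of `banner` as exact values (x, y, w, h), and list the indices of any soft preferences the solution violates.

1. banner.x = 130  [menu.left = banner.left]
2. banner.w = 188  [menu.w = banner.w]
3. banner.y = 150  [banner.top = menu.bottom + 6]
4. banner.h = 100  [banner.h = 100]

banner = (x=130, y=150, w=188, h=100)
violated soft preferences: 19, 20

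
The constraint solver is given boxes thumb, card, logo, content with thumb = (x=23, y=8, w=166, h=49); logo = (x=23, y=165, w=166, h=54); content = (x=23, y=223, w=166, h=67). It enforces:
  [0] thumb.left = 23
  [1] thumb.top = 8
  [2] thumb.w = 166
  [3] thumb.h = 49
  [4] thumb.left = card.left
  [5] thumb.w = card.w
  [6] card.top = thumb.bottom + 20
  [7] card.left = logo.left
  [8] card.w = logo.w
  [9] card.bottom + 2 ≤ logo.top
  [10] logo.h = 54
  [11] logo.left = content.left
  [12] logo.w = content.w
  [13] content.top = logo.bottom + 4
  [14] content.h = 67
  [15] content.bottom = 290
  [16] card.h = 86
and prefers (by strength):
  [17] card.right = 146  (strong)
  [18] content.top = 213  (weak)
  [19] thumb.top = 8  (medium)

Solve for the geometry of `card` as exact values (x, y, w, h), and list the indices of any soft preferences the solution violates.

1. card.x = 23  [thumb.left = card.left]
2. card.w = 166  [thumb.w = card.w]
3. card.y = 77  [card.top = thumb.bottom + 20]
4. card.h = 86  [card.h = 86]

card = (x=23, y=77, w=166, h=86)
violated soft preferences: 17, 18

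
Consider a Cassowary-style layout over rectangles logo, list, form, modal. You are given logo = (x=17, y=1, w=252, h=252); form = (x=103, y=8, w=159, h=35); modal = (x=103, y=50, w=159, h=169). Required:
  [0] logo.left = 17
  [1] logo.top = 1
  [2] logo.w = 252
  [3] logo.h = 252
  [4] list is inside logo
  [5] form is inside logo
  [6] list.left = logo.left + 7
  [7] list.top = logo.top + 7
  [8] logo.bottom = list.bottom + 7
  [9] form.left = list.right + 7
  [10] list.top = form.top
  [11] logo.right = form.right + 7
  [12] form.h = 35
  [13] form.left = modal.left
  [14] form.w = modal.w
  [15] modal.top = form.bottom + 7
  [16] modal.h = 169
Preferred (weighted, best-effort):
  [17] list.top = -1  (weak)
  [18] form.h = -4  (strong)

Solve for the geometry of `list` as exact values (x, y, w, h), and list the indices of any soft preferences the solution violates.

1. list.x = 24  [list.left = logo.left + 7]
2. list.y = 8  [list.top = logo.top + 7]
3. list.h = 238  [logo.bottom = list.bottom + 7]
4. list.w = 72  [form.left = list.right + 7]

list = (x=24, y=8, w=72, h=238)
violated soft preferences: 17, 18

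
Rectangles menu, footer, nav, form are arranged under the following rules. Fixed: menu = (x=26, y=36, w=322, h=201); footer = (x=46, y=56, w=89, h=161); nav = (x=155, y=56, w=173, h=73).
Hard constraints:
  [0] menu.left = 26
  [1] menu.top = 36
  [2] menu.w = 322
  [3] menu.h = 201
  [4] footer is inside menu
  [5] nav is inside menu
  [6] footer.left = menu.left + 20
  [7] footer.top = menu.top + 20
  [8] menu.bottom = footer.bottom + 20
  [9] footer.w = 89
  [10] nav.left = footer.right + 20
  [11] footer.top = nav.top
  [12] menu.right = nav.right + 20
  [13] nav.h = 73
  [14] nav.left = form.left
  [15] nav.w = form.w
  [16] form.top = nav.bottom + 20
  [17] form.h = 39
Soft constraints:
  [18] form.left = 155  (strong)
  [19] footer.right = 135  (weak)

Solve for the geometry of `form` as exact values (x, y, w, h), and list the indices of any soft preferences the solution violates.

form = (x=155, y=149, w=173, h=39)
violated soft preferences: none

1. form.x = 155  [nav.left = form.left]
2. form.w = 173  [nav.w = form.w]
3. form.y = 149  [form.top = nav.bottom + 20]
4. form.h = 39  [form.h = 39]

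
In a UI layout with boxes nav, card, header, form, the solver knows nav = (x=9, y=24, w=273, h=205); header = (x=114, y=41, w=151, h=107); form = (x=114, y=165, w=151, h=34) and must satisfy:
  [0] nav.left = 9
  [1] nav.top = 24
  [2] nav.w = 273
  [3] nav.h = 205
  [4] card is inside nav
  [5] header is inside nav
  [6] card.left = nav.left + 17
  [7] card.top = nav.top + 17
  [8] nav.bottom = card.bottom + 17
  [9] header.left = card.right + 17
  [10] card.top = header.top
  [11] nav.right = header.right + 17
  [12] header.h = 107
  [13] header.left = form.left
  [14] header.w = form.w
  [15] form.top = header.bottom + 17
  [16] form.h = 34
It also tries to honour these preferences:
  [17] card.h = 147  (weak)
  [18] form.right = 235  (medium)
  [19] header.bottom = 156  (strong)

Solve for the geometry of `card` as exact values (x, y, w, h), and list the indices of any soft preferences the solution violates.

card = (x=26, y=41, w=71, h=171)
violated soft preferences: 17, 18, 19

1. card.x = 26  [card.left = nav.left + 17]
2. card.y = 41  [card.top = nav.top + 17]
3. card.h = 171  [nav.bottom = card.bottom + 17]
4. card.w = 71  [header.left = card.right + 17]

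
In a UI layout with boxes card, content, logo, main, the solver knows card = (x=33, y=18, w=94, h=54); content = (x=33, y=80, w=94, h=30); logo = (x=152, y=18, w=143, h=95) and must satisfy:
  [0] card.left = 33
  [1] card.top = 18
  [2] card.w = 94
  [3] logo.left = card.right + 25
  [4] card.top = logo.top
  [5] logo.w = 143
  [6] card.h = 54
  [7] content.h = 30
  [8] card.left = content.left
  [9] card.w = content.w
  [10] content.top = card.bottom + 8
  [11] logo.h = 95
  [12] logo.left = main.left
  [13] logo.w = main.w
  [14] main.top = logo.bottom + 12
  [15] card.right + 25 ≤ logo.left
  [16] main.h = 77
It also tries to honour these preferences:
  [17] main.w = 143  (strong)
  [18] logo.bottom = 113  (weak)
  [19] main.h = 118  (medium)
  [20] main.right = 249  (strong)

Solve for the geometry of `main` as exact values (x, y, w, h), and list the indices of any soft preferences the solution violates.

1. main.x = 152  [logo.left = main.left]
2. main.w = 143  [logo.w = main.w]
3. main.y = 125  [main.top = logo.bottom + 12]
4. main.h = 77  [main.h = 77]

main = (x=152, y=125, w=143, h=77)
violated soft preferences: 19, 20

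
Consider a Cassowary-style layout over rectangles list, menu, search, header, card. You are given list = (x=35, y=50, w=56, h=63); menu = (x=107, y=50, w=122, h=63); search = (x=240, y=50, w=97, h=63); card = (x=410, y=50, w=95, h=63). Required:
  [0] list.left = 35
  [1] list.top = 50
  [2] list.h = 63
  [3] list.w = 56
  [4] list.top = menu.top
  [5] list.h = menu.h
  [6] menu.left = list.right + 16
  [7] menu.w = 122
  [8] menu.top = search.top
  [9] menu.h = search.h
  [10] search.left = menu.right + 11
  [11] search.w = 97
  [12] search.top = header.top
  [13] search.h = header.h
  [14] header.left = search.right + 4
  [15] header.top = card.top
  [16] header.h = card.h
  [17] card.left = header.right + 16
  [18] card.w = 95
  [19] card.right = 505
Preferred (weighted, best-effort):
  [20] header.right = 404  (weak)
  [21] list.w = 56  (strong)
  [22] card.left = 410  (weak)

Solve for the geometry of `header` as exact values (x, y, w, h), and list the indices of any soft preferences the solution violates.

1. header.y = 50  [search.top = header.top]
2. header.h = 63  [search.h = header.h]
3. header.x = 341  [header.left = search.right + 4]
4. header.w = 53  [card.left = header.right + 16]

header = (x=341, y=50, w=53, h=63)
violated soft preferences: 20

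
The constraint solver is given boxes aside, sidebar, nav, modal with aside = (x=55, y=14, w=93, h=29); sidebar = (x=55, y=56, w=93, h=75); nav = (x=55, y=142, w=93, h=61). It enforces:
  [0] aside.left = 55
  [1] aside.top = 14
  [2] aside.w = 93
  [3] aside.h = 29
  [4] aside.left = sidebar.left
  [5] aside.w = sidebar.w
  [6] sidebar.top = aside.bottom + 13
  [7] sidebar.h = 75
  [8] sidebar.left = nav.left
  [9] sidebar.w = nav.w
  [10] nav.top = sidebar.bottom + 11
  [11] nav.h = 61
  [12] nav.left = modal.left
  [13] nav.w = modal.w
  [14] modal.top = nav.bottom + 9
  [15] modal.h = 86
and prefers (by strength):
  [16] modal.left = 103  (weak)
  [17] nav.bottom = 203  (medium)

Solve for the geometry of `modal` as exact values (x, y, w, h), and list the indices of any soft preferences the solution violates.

modal = (x=55, y=212, w=93, h=86)
violated soft preferences: 16

1. modal.x = 55  [nav.left = modal.left]
2. modal.w = 93  [nav.w = modal.w]
3. modal.y = 212  [modal.top = nav.bottom + 9]
4. modal.h = 86  [modal.h = 86]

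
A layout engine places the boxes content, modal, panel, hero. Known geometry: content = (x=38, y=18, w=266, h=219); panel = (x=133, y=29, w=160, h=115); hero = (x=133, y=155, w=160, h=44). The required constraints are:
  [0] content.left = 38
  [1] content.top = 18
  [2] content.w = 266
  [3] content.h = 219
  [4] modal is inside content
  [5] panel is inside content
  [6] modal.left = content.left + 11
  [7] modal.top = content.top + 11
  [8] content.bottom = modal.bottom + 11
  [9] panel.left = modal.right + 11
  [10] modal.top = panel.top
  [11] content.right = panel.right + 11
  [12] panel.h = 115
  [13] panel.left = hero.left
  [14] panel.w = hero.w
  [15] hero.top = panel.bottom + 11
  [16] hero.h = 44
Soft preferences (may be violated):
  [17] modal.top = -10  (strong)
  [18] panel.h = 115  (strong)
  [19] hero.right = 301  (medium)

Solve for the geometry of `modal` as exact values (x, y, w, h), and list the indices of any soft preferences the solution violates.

1. modal.x = 49  [modal.left = content.left + 11]
2. modal.y = 29  [modal.top = content.top + 11]
3. modal.h = 197  [content.bottom = modal.bottom + 11]
4. modal.w = 73  [panel.left = modal.right + 11]

modal = (x=49, y=29, w=73, h=197)
violated soft preferences: 17, 19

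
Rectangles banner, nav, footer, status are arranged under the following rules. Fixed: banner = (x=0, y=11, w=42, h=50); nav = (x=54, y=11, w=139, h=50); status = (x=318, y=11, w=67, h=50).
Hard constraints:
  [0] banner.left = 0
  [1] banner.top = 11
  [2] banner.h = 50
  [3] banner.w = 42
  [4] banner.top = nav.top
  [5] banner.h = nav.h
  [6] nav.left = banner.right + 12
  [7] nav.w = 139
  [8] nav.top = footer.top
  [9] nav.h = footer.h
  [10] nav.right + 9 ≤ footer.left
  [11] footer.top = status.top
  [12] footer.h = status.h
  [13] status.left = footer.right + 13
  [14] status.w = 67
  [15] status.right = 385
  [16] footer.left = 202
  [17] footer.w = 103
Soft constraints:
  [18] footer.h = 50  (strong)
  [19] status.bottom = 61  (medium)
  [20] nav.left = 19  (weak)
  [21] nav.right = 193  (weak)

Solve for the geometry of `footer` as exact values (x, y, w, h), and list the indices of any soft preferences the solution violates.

footer = (x=202, y=11, w=103, h=50)
violated soft preferences: 20

1. footer.y = 11  [nav.top = footer.top]
2. footer.h = 50  [nav.h = footer.h]
3. footer.x = 202  [footer.left = 202]
4. footer.w = 103  [footer.w = 103]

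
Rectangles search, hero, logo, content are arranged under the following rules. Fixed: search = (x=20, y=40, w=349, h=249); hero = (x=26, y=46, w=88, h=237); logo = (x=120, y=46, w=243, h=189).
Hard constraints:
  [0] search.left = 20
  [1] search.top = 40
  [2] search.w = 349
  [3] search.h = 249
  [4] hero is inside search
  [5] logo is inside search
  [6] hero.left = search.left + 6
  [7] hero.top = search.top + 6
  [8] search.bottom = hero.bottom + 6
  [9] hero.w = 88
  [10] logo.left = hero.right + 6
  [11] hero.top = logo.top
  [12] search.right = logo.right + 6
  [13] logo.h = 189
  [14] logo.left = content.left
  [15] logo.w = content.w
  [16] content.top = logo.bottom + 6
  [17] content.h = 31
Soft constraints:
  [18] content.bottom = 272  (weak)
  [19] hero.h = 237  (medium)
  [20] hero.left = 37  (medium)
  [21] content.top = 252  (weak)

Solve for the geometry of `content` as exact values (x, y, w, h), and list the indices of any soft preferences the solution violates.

content = (x=120, y=241, w=243, h=31)
violated soft preferences: 20, 21

1. content.x = 120  [logo.left = content.left]
2. content.w = 243  [logo.w = content.w]
3. content.y = 241  [content.top = logo.bottom + 6]
4. content.h = 31  [content.h = 31]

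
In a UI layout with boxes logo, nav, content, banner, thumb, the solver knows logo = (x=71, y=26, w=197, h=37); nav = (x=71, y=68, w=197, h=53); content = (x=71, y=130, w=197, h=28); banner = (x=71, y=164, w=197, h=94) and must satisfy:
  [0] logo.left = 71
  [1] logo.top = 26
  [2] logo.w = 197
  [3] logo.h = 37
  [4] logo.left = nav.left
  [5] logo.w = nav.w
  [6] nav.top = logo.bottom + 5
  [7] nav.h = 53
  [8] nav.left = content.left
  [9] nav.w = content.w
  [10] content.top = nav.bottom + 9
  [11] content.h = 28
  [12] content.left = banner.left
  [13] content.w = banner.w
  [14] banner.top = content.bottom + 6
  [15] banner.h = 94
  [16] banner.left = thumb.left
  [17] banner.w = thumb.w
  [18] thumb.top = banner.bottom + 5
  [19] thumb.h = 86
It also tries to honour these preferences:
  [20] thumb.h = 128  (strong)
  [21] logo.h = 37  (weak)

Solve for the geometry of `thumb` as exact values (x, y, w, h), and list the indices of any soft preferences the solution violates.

1. thumb.x = 71  [banner.left = thumb.left]
2. thumb.w = 197  [banner.w = thumb.w]
3. thumb.y = 263  [thumb.top = banner.bottom + 5]
4. thumb.h = 86  [thumb.h = 86]

thumb = (x=71, y=263, w=197, h=86)
violated soft preferences: 20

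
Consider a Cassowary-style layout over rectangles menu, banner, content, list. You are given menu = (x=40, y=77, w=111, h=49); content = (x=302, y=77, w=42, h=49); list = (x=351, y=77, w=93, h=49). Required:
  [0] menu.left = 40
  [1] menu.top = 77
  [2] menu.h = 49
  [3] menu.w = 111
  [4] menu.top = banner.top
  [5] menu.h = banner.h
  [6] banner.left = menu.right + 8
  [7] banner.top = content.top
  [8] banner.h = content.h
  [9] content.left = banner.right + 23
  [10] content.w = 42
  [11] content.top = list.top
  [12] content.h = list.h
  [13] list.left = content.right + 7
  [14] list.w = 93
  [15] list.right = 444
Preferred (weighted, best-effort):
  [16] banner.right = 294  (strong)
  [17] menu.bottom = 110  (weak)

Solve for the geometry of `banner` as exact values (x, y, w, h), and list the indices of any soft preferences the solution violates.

banner = (x=159, y=77, w=120, h=49)
violated soft preferences: 16, 17

1. banner.y = 77  [menu.top = banner.top]
2. banner.h = 49  [menu.h = banner.h]
3. banner.x = 159  [banner.left = menu.right + 8]
4. banner.w = 120  [content.left = banner.right + 23]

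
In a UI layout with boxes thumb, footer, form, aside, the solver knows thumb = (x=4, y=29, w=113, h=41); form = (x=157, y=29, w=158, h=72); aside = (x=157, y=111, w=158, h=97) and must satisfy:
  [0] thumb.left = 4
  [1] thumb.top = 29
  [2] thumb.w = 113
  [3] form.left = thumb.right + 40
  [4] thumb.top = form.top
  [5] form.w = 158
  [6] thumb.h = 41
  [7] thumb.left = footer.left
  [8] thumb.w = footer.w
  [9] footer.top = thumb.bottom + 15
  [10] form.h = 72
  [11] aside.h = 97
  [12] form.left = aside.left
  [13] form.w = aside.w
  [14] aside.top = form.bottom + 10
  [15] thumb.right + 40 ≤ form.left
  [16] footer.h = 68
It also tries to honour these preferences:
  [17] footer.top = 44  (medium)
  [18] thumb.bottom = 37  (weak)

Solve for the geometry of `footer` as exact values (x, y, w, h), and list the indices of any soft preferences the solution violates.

1. footer.x = 4  [thumb.left = footer.left]
2. footer.w = 113  [thumb.w = footer.w]
3. footer.y = 85  [footer.top = thumb.bottom + 15]
4. footer.h = 68  [footer.h = 68]

footer = (x=4, y=85, w=113, h=68)
violated soft preferences: 17, 18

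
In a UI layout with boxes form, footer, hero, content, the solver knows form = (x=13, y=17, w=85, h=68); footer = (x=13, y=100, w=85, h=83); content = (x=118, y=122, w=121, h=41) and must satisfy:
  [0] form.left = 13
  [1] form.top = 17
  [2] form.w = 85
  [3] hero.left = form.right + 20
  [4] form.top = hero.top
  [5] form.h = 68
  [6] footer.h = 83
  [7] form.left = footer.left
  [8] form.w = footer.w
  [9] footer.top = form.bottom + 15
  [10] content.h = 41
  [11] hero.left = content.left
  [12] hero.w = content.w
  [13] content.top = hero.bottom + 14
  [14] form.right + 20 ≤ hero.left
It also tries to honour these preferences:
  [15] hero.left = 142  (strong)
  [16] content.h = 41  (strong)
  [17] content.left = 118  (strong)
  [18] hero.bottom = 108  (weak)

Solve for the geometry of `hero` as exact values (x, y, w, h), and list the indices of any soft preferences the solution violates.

1. hero.x = 118  [hero.left = form.right + 20]
2. hero.y = 17  [form.top = hero.top]
3. hero.w = 121  [hero.w = content.w]
4. hero.h = 91  [content.top = hero.bottom + 14]

hero = (x=118, y=17, w=121, h=91)
violated soft preferences: 15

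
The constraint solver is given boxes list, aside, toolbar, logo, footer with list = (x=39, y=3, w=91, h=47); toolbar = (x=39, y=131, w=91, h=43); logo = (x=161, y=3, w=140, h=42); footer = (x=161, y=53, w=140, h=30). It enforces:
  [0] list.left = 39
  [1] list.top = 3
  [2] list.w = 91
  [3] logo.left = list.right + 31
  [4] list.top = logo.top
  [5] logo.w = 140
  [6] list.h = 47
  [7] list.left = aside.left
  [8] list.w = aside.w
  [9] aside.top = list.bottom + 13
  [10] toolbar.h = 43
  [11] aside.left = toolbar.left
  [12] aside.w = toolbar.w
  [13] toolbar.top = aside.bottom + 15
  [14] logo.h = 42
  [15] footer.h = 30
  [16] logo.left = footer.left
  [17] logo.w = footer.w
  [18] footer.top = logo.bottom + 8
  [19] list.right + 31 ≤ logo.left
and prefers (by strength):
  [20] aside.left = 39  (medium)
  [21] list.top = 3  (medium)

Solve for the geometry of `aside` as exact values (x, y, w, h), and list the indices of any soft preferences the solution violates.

aside = (x=39, y=63, w=91, h=53)
violated soft preferences: none

1. aside.x = 39  [list.left = aside.left]
2. aside.w = 91  [list.w = aside.w]
3. aside.y = 63  [aside.top = list.bottom + 13]
4. aside.h = 53  [toolbar.top = aside.bottom + 15]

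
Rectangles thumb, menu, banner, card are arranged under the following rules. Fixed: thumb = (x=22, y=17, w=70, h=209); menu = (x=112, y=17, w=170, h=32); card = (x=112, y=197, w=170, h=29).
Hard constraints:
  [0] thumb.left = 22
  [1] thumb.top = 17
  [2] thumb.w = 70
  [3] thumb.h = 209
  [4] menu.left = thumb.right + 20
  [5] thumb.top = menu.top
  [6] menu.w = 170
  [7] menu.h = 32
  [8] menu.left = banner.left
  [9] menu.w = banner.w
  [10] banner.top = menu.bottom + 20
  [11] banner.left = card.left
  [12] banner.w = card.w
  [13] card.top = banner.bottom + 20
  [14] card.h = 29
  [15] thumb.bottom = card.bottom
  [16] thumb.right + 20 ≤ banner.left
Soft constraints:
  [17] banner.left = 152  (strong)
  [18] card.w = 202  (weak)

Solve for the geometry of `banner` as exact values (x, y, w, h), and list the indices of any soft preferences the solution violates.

1. banner.x = 112  [menu.left = banner.left]
2. banner.w = 170  [menu.w = banner.w]
3. banner.y = 69  [banner.top = menu.bottom + 20]
4. banner.h = 108  [card.top = banner.bottom + 20]

banner = (x=112, y=69, w=170, h=108)
violated soft preferences: 17, 18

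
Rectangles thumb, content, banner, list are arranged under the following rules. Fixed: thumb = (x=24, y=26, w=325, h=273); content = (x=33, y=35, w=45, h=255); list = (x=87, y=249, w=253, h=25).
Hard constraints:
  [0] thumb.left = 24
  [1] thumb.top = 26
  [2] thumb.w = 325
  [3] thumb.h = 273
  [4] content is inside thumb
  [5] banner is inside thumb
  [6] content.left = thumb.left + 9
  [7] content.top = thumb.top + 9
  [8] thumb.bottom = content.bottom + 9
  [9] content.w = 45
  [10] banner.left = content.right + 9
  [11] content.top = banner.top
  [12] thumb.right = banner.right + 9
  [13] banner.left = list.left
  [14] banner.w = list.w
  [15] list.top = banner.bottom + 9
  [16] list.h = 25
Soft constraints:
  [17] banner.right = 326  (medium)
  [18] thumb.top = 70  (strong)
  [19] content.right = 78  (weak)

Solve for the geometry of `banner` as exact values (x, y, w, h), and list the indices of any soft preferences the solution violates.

banner = (x=87, y=35, w=253, h=205)
violated soft preferences: 17, 18

1. banner.x = 87  [banner.left = content.right + 9]
2. banner.y = 35  [content.top = banner.top]
3. banner.w = 253  [thumb.right = banner.right + 9]
4. banner.h = 205  [list.top = banner.bottom + 9]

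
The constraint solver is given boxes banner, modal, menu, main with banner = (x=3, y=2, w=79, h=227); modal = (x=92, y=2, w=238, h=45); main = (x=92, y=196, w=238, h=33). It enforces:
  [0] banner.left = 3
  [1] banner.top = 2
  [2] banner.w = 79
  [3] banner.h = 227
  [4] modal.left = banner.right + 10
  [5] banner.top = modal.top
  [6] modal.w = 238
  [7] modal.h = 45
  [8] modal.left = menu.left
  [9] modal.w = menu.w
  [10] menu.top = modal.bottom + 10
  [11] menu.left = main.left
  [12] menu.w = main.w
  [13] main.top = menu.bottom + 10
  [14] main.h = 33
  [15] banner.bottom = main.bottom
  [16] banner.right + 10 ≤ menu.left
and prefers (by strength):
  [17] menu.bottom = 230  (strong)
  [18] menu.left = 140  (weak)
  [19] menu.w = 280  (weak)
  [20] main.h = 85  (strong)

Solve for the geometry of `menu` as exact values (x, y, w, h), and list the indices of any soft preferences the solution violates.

menu = (x=92, y=57, w=238, h=129)
violated soft preferences: 17, 18, 19, 20

1. menu.x = 92  [modal.left = menu.left]
2. menu.w = 238  [modal.w = menu.w]
3. menu.y = 57  [menu.top = modal.bottom + 10]
4. menu.h = 129  [main.top = menu.bottom + 10]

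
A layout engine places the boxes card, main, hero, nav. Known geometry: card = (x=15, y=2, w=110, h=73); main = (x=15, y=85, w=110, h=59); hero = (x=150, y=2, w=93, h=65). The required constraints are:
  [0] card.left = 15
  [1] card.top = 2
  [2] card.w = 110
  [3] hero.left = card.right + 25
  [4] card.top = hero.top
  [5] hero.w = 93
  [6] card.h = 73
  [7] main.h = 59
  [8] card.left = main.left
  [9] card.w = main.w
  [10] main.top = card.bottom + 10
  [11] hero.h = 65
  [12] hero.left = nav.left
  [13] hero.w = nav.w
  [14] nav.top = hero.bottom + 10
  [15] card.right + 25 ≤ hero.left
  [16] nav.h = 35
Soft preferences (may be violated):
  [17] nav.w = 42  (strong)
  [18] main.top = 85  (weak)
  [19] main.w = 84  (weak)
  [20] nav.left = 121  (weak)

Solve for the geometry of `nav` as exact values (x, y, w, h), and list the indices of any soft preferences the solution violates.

nav = (x=150, y=77, w=93, h=35)
violated soft preferences: 17, 19, 20

1. nav.x = 150  [hero.left = nav.left]
2. nav.w = 93  [hero.w = nav.w]
3. nav.y = 77  [nav.top = hero.bottom + 10]
4. nav.h = 35  [nav.h = 35]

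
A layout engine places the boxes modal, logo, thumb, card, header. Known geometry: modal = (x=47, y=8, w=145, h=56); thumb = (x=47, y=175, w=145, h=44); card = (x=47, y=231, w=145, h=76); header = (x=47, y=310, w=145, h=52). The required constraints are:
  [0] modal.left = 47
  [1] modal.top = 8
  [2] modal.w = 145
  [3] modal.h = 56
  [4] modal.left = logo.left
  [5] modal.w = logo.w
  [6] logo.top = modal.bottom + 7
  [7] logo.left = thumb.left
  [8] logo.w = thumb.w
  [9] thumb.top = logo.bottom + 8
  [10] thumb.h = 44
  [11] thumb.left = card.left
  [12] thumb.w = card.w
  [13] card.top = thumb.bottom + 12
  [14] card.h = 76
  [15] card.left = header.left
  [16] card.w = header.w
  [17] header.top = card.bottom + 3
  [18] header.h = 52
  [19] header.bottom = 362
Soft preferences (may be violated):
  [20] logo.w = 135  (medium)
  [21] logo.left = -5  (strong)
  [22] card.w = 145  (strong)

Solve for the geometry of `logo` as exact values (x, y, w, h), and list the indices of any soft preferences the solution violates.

1. logo.x = 47  [modal.left = logo.left]
2. logo.w = 145  [modal.w = logo.w]
3. logo.y = 71  [logo.top = modal.bottom + 7]
4. logo.h = 96  [thumb.top = logo.bottom + 8]

logo = (x=47, y=71, w=145, h=96)
violated soft preferences: 20, 21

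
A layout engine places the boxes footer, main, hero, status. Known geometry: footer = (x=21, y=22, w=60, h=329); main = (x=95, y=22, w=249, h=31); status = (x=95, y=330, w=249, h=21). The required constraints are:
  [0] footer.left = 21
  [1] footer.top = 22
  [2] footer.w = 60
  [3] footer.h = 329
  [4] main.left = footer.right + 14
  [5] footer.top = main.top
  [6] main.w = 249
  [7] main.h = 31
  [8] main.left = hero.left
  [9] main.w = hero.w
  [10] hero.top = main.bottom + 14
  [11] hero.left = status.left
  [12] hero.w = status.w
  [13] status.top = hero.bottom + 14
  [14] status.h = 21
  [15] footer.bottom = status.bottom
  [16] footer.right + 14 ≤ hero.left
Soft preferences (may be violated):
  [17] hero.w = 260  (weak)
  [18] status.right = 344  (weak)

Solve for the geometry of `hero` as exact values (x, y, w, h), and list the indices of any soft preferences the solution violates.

1. hero.x = 95  [main.left = hero.left]
2. hero.w = 249  [main.w = hero.w]
3. hero.y = 67  [hero.top = main.bottom + 14]
4. hero.h = 249  [status.top = hero.bottom + 14]

hero = (x=95, y=67, w=249, h=249)
violated soft preferences: 17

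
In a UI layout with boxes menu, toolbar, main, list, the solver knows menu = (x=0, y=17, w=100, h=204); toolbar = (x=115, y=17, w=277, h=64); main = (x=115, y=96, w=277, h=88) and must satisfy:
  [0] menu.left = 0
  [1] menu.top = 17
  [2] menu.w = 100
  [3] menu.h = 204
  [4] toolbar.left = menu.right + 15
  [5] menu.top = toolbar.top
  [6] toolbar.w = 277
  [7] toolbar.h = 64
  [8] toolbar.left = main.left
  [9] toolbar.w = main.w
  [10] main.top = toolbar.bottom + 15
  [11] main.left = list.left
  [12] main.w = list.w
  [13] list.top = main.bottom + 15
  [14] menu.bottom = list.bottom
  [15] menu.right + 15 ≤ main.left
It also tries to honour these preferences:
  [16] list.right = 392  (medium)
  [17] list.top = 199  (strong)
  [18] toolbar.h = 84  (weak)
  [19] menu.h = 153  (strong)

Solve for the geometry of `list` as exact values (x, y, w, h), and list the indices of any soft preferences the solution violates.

list = (x=115, y=199, w=277, h=22)
violated soft preferences: 18, 19

1. list.x = 115  [main.left = list.left]
2. list.w = 277  [main.w = list.w]
3. list.y = 199  [list.top = main.bottom + 15]
4. list.h = 22  [menu.bottom = list.bottom]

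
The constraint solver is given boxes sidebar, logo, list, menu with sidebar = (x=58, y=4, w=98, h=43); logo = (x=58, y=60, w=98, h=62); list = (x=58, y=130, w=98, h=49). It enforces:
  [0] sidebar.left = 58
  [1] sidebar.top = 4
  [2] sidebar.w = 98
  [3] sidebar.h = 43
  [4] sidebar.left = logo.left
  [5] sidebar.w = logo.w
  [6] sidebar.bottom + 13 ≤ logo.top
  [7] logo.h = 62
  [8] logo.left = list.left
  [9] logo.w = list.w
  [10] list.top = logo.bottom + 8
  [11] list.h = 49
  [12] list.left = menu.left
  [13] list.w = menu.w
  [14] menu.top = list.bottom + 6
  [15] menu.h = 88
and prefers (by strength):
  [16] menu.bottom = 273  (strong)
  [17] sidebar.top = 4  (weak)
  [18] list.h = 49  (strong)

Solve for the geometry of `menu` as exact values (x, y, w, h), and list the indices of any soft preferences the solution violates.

menu = (x=58, y=185, w=98, h=88)
violated soft preferences: none

1. menu.x = 58  [list.left = menu.left]
2. menu.w = 98  [list.w = menu.w]
3. menu.y = 185  [menu.top = list.bottom + 6]
4. menu.h = 88  [menu.h = 88]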